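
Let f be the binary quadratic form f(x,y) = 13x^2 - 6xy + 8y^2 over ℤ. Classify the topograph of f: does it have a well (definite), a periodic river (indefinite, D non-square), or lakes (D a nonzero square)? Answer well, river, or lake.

D = b²−4ac = (-6)² − 4·13·8 = -380
D < 0 ⇒ definite ⇒ every region one sign ⇒ single well

well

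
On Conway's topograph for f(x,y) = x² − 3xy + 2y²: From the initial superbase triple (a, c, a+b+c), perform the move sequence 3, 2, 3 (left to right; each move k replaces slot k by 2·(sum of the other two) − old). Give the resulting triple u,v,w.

start (1,2,0) = (f(1,0),f(0,1),f(1,1))
replace slot 3: 2·(1+2) − 0 = 6 → (1,2,6)
replace slot 2: 2·(1+6) − 2 = 12 → (1,12,6)
replace slot 3: 2·(1+12) − 6 = 20 → (1,12,20)

1,12,20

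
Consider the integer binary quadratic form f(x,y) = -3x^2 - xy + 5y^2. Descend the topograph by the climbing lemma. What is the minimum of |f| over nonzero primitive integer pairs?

descent: ρ → (5,1,-3)
descent: ρ → (-3,5,3)  [lands on river]
river: ρ → (3,7,-1)
river: ρ → (-1,7,3)
river: ρ → (3,5,-3)
river: ρ → (-3,7,1)
river: ρ → (1,7,-3)
closes: descent 2, river 6
min |a| on river = 1

1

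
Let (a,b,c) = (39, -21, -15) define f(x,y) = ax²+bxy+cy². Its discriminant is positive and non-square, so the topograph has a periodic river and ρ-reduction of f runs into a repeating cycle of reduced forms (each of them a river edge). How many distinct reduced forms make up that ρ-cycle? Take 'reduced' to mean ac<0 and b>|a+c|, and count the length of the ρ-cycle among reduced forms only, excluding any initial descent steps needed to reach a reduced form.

D = 2781, ⌊√D⌋ = 52
descent: ρ → (-15,51,3)  [lands on river]
river: ρ → (3,51,-15)
river: ρ → (-15,39,21)
river: ρ → (21,45,-9)
river: ρ → (-9,45,21)
river: ρ → (21,39,-15)
ρ-cycle length = 6 (tail of 1 descent step not counted)

6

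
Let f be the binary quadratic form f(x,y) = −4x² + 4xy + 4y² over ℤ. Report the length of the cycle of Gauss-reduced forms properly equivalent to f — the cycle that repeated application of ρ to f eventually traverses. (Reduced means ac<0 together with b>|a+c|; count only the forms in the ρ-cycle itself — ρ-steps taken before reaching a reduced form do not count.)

D = 80, ⌊√D⌋ = 8
river: ρ → (4,4,-4)
river: ρ → (-4,4,4)
ρ-cycle length = 2 (tail of 0 descent steps not counted)

2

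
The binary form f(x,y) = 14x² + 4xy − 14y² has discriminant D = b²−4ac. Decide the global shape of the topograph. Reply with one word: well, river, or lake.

D = b²−4ac = 4² − 4·14·(-14) = 800
D > 0 non-square ⇒ indefinite ⇒ periodic river

river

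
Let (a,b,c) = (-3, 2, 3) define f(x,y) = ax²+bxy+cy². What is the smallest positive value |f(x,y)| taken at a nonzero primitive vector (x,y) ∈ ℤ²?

river: ρ → (3,4,-2)
river: ρ → (-2,4,3)
river: ρ → (3,2,-3)
river: ρ → (-3,4,2)
river: ρ → (2,4,-3)
river: ρ → (-3,2,3)
closes: descent 0, river 6
min |a| on river = 2

2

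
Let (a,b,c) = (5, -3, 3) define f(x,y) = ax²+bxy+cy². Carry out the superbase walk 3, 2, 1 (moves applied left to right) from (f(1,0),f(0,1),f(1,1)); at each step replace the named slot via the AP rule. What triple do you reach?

start (5,3,5) = (f(1,0),f(0,1),f(1,1))
replace slot 3: 2·(5+3) − 5 = 11 → (5,3,11)
replace slot 2: 2·(5+11) − 3 = 29 → (5,29,11)
replace slot 1: 2·(29+11) − 5 = 75 → (75,29,11)

75,29,11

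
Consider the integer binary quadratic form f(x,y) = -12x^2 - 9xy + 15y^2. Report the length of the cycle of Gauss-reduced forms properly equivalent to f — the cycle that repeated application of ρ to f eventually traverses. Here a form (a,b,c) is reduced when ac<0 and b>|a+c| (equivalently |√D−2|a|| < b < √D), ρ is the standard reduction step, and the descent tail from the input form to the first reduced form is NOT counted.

D = 801, ⌊√D⌋ = 28
descent: ρ → (15,9,-12)  [lands on river]
river: ρ → (-12,15,12)
river: ρ → (12,9,-15)
river: ρ → (-15,21,6)
river: ρ → (6,27,-3)
river: ρ → (-3,27,6)
river: ρ → (6,21,-15)
river: ρ → (-15,9,12)
river: ρ → (12,15,-12)
river: ρ → (-12,9,15)
river: ρ → (15,21,-6)
river: ρ → (-6,27,3)
river: ρ → (3,27,-6)
river: ρ → (-6,21,15)
ρ-cycle length = 14 (tail of 1 descent step not counted)

14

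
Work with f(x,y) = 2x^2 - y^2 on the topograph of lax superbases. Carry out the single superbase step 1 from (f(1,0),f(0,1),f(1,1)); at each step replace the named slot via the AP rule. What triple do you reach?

start (2,-1,1) = (f(1,0),f(0,1),f(1,1))
replace slot 1: 2·((-1)+1) − 2 = -2 → (-2,-1,1)

-2,-1,1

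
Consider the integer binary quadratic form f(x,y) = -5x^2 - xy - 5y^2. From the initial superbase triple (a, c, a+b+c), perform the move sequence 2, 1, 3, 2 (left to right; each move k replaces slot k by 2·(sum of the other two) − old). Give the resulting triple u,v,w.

start (-5,-5,-11) = (f(1,0),f(0,1),f(1,1))
replace slot 2: 2·((-5)+(-11)) − (-5) = -27 → (-5,-27,-11)
replace slot 1: 2·((-27)+(-11)) − (-5) = -71 → (-71,-27,-11)
replace slot 3: 2·((-71)+(-27)) − (-11) = -185 → (-71,-27,-185)
replace slot 2: 2·((-71)+(-185)) − (-27) = -485 → (-71,-485,-185)

-71,-485,-185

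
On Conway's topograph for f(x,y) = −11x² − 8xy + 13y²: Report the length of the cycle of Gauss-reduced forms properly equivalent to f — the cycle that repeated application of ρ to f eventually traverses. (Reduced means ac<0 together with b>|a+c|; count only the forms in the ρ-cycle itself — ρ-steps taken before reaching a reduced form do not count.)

D = 636, ⌊√D⌋ = 25
descent: ρ → (13,8,-11)  [lands on river]
river: ρ → (-11,14,10)
river: ρ → (10,6,-15)
river: ρ → (-15,24,1)
river: ρ → (1,24,-15)
river: ρ → (-15,6,10)
river: ρ → (10,14,-11)
river: ρ → (-11,8,13)
river: ρ → (13,18,-6)
river: ρ → (-6,18,13)
ρ-cycle length = 10 (tail of 1 descent step not counted)

10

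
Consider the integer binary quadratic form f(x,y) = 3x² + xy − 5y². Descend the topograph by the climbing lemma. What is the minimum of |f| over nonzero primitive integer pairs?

descent: ρ → (-5,-1,3)
descent: ρ → (3,7,-1)  [lands on river]
river: ρ → (-1,7,3)
river: ρ → (3,5,-3)
river: ρ → (-3,7,1)
river: ρ → (1,7,-3)
river: ρ → (-3,5,3)
closes: descent 2, river 6
min |a| on river = 1

1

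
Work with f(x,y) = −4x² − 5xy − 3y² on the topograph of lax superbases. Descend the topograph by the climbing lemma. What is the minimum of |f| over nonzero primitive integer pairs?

translate: b→-3 (≡5 mod 8), so (4,5,3)→(4,-3,2)
flip: (4,-3,2)→(2,3,4)
translate: b→-1 (≡3 mod 4), so (2,3,4)→(2,-1,3)
reduced (well bottom): (2,-1,3) with a≤c, −a<b≤a
well minimum |f| = |-2| = 2 (negative-definite)

2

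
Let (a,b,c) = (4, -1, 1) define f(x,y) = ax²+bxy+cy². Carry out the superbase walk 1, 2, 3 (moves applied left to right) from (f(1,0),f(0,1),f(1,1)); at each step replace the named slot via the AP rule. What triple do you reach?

start (4,1,4) = (f(1,0),f(0,1),f(1,1))
replace slot 1: 2·(1+4) − 4 = 6 → (6,1,4)
replace slot 2: 2·(6+4) − 1 = 19 → (6,19,4)
replace slot 3: 2·(6+19) − 4 = 46 → (6,19,46)

6,19,46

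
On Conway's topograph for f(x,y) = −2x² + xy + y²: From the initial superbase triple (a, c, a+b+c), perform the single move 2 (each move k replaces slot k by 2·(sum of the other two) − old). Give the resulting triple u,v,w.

start (-2,1,0) = (f(1,0),f(0,1),f(1,1))
replace slot 2: 2·((-2)+0) − 1 = -5 → (-2,-5,0)

-2,-5,0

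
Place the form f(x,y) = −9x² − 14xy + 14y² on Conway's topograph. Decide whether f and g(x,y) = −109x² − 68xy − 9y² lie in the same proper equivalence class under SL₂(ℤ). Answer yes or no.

D₁ = 700, D₂ = 700
river cycle of f (length 6): (14, 14, -9), (-9, 22, 6), (6, 26, -1), (-1, 26, 6), (6, 22, -9), (-9, 14, 14)
river cycle of g (length 6): (-9, 14, 14), (14, 14, -9), (-9, 22, 6), (6, 26, -1), (-1, 26, 6), (6, 22, -9)
cycles coincide ⇒ equivalent

yes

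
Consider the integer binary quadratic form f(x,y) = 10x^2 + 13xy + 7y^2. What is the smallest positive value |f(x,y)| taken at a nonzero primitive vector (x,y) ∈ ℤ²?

translate: b→-7 (≡13 mod 20), so (10,13,7)→(10,-7,4)
flip: (10,-7,4)→(4,7,10)
translate: b→-1 (≡7 mod 8), so (4,7,10)→(4,-1,7)
reduced (well bottom): (4,-1,7) with a≤c, −a<b≤a
well minimum = a = 4

4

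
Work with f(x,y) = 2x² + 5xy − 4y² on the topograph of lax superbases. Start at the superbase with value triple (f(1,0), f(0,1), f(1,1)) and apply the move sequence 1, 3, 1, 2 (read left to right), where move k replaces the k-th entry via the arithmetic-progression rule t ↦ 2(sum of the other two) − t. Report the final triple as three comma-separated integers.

start (2,-4,3) = (f(1,0),f(0,1),f(1,1))
replace slot 1: 2·((-4)+3) − 2 = -4 → (-4,-4,3)
replace slot 3: 2·((-4)+(-4)) − 3 = -19 → (-4,-4,-19)
replace slot 1: 2·((-4)+(-19)) − (-4) = -42 → (-42,-4,-19)
replace slot 2: 2·((-42)+(-19)) − (-4) = -118 → (-42,-118,-19)

-42,-118,-19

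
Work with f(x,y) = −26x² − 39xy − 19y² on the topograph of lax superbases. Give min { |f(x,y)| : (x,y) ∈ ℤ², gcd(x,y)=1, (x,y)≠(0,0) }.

translate: b→-13 (≡39 mod 52), so (26,39,19)→(26,-13,6)
flip: (26,-13,6)→(6,13,26)
translate: b→1 (≡13 mod 12), so (6,13,26)→(6,1,19)
reduced (well bottom): (6,1,19) with a≤c, −a<b≤a
well minimum |f| = |-6| = 6 (negative-definite)

6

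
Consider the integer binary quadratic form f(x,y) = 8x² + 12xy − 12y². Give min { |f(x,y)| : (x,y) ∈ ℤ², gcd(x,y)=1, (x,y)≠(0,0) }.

river: ρ → (-12,12,8)
river: ρ → (8,20,-4)
river: ρ → (-4,20,8)
river: ρ → (8,12,-12)
closes: descent 0, river 4
min |a| on river = 4

4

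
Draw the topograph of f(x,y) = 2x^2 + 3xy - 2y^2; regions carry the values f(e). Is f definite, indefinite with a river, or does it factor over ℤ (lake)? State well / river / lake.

D = b²−4ac = 3² − 4·2·(-2) = 25
D = 5² is a perfect square ⇒ form factors over ℤ ⇒ lakes

lake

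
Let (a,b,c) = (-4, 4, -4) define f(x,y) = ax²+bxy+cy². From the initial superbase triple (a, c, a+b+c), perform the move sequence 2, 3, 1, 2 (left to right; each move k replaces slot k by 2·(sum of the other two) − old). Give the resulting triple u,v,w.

start (-4,-4,-4) = (f(1,0),f(0,1),f(1,1))
replace slot 2: 2·((-4)+(-4)) − (-4) = -12 → (-4,-12,-4)
replace slot 3: 2·((-4)+(-12)) − (-4) = -28 → (-4,-12,-28)
replace slot 1: 2·((-12)+(-28)) − (-4) = -76 → (-76,-12,-28)
replace slot 2: 2·((-76)+(-28)) − (-12) = -196 → (-76,-196,-28)

-76,-196,-28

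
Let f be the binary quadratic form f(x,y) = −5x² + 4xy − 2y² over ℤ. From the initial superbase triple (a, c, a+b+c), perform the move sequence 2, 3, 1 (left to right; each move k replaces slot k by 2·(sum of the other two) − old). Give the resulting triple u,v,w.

start (-5,-2,-3) = (f(1,0),f(0,1),f(1,1))
replace slot 2: 2·((-5)+(-3)) − (-2) = -14 → (-5,-14,-3)
replace slot 3: 2·((-5)+(-14)) − (-3) = -35 → (-5,-14,-35)
replace slot 1: 2·((-14)+(-35)) − (-5) = -93 → (-93,-14,-35)

-93,-14,-35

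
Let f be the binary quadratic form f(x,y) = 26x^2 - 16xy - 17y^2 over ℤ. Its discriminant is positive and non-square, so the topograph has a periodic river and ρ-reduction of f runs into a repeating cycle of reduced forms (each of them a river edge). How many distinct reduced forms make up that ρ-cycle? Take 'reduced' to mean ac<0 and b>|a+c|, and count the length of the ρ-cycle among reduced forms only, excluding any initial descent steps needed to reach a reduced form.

D = 2024, ⌊√D⌋ = 44
descent: ρ → (-17,16,26)  [lands on river]
river: ρ → (26,36,-7)
river: ρ → (-7,34,31)
river: ρ → (31,28,-10)
river: ρ → (-10,32,25)
river: ρ → (25,18,-17)
ρ-cycle length = 6 (tail of 1 descent step not counted)

6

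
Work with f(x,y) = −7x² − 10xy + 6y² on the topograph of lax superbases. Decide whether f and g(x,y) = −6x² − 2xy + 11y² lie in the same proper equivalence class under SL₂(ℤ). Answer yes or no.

D₁ = 268, D₂ = 268
river cycle of f (length 10): (6, 10, -7), (-7, 4, 9), (9, 14, -2), (-2, 14, 9), (9, 4, -7), (-7, 10, 6), (6, 14, -3), (-3, 16, 1), (1, 16, -3), (-3, 14, 6)
river cycle of g (length 10): (-6, 10, 7), (7, 4, -9), (-9, 14, 2), (2, 14, -9), (-9, 4, 7), (7, 10, -6), (-6, 14, 3), (3, 16, -1), (-1, 16, 3), (3, 14, -6)
cycles differ ⇒ inequivalent

no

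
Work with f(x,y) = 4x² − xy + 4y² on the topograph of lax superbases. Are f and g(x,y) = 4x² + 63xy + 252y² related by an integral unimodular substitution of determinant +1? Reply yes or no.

D₁ = -63, D₂ = -63
f: flip: (4,-1,4)→(4,1,4)
f: reduced (well bottom): (4,1,4) with a≤c, −a<b≤a
g: translate: b→-1 (≡63 mod 8), so (4,63,252)→(4,-1,4)
g: flip: (4,-1,4)→(4,1,4)
g: reduced (well bottom): (4,1,4) with a≤c, −a<b≤a
reduced forms (4, 1, 4) vs (4, 1, 4) ⇒ equivalent

yes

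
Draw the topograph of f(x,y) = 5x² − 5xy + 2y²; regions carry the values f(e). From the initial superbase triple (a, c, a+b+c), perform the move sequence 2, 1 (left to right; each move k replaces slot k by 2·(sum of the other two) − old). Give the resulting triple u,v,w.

start (5,2,2) = (f(1,0),f(0,1),f(1,1))
replace slot 2: 2·(5+2) − 2 = 12 → (5,12,2)
replace slot 1: 2·(12+2) − 5 = 23 → (23,12,2)

23,12,2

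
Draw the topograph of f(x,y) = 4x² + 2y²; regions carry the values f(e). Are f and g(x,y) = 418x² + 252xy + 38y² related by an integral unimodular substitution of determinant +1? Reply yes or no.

D₁ = -32, D₂ = -32
f: flip: (4,0,2)→(2,0,4)
f: reduced (well bottom): (2,0,4) with a≤c, −a<b≤a
g: flip: (418,252,38)→(38,-252,418)
g: translate: b→-24 (≡-252 mod 76), so (38,-252,418)→(38,-24,4)
g: flip: (38,-24,4)→(4,24,38)
g: translate: b→0 (≡24 mod 8), so (4,24,38)→(4,0,2)
g: flip: (4,0,2)→(2,0,4)
g: reduced (well bottom): (2,0,4) with a≤c, −a<b≤a
reduced forms (2, 0, 4) vs (2, 0, 4) ⇒ equivalent

yes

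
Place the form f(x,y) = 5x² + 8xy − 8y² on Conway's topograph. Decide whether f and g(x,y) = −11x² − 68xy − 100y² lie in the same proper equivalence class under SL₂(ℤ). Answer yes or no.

D₁ = 224, D₂ = 224
river cycle of f (length 4): (-8, 8, 5), (5, 12, -4), (-4, 12, 5), (5, 8, -8)
river cycle of g (length 4): (5, 12, -4), (-4, 12, 5), (5, 8, -8), (-8, 8, 5)
cycles coincide ⇒ equivalent

yes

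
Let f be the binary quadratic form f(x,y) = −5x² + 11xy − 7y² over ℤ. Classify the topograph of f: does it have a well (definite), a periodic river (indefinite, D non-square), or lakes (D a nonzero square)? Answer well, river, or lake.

D = b²−4ac = 11² − 4·(-5)·(-7) = -19
D < 0 ⇒ definite ⇒ every region one sign ⇒ single well

well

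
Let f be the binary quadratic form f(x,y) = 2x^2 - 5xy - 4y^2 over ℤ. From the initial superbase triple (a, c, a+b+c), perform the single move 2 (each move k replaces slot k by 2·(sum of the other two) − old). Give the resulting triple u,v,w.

start (2,-4,-7) = (f(1,0),f(0,1),f(1,1))
replace slot 2: 2·(2+(-7)) − (-4) = -6 → (2,-6,-7)

2,-6,-7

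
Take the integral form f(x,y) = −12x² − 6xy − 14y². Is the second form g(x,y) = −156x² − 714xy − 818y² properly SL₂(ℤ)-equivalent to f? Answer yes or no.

D₁ = -636, D₂ = -636
f is negative-definite; reduce −f:
−f: reduced (well bottom): (12,6,14) with a≤c, −a<b≤a
flip sign back: reduced form of f is (-12,-6,-14)
g is negative-definite; reduce −g:
−g: translate: b→90 (≡714 mod 312), so (156,714,818)→(156,90,14)
−g: flip: (156,90,14)→(14,-90,156)
−g: translate: b→-6 (≡-90 mod 28), so (14,-90,156)→(14,-6,12)
−g: flip: (14,-6,12)→(12,6,14)
−g: reduced (well bottom): (12,6,14) with a≤c, −a<b≤a
flip sign back: reduced form of g is (-12,-6,-14)
reduced forms (-12, -6, -14) vs (-12, -6, -14) ⇒ equivalent

yes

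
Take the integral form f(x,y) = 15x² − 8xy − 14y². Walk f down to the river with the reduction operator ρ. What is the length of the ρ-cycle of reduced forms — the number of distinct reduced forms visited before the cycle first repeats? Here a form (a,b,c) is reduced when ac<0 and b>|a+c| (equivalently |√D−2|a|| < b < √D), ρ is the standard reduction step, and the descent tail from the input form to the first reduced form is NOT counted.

D = 904, ⌊√D⌋ = 30
descent: ρ → (-14,8,15)  [lands on river]
river: ρ → (15,22,-7)
river: ρ → (-7,20,18)
river: ρ → (18,16,-9)
river: ρ → (-9,20,14)
river: ρ → (14,8,-15)
river: ρ → (-15,22,7)
river: ρ → (7,20,-18)
river: ρ → (-18,16,9)
river: ρ → (9,20,-14)
ρ-cycle length = 10 (tail of 1 descent step not counted)

10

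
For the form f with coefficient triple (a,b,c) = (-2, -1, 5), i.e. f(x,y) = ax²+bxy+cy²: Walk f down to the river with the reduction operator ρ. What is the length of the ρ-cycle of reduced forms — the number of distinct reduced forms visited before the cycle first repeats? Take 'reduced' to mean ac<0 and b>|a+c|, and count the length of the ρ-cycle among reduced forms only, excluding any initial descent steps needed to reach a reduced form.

D = 41, ⌊√D⌋ = 6
descent: ρ → (5,1,-2)
descent: ρ → (-2,3,4)  [lands on river]
river: ρ → (4,5,-1)
river: ρ → (-1,5,4)
river: ρ → (4,3,-2)
river: ρ → (-2,5,2)
river: ρ → (2,3,-4)
river: ρ → (-4,5,1)
river: ρ → (1,5,-4)
river: ρ → (-4,3,2)
river: ρ → (2,5,-2)
ρ-cycle length = 10 (tail of 2 descent steps not counted)

10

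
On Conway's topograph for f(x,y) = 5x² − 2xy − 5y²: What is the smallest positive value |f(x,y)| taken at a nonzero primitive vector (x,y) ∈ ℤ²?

descent: ρ → (-5,2,5)  [lands on river]
river: ρ → (5,8,-2)
river: ρ → (-2,8,5)
river: ρ → (5,2,-5)
river: ρ → (-5,8,2)
river: ρ → (2,8,-5)
closes: descent 1, river 6
min |a| on river = 2

2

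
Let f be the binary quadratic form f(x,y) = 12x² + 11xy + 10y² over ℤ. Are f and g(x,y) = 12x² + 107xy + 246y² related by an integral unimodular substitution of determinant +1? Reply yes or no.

D₁ = -359, D₂ = -359
f: flip: (12,11,10)→(10,-11,12)
f: translate: b→9 (≡-11 mod 20), so (10,-11,12)→(10,9,11)
f: reduced (well bottom): (10,9,11) with a≤c, −a<b≤a
g: translate: b→11 (≡107 mod 24), so (12,107,246)→(12,11,10)
g: flip: (12,11,10)→(10,-11,12)
g: translate: b→9 (≡-11 mod 20), so (10,-11,12)→(10,9,11)
g: reduced (well bottom): (10,9,11) with a≤c, −a<b≤a
reduced forms (10, 9, 11) vs (10, 9, 11) ⇒ equivalent

yes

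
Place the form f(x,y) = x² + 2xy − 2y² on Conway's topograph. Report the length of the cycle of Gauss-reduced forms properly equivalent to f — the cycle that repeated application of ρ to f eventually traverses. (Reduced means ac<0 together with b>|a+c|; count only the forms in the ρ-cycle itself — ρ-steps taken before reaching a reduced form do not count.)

D = 12, ⌊√D⌋ = 3
river: ρ → (-2,2,1)
river: ρ → (1,2,-2)
ρ-cycle length = 2 (tail of 0 descent steps not counted)

2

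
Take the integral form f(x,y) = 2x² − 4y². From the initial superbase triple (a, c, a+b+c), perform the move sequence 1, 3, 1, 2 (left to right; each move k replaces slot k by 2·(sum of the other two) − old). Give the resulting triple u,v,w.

start (2,-4,-2) = (f(1,0),f(0,1),f(1,1))
replace slot 1: 2·((-4)+(-2)) − 2 = -14 → (-14,-4,-2)
replace slot 3: 2·((-14)+(-4)) − (-2) = -34 → (-14,-4,-34)
replace slot 1: 2·((-4)+(-34)) − (-14) = -62 → (-62,-4,-34)
replace slot 2: 2·((-62)+(-34)) − (-4) = -188 → (-62,-188,-34)

-62,-188,-34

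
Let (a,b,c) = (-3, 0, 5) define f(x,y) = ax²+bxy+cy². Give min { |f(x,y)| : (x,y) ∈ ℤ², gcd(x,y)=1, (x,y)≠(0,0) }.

descent: ρ → (5,0,-3)
descent: ρ → (-3,6,2)  [lands on river]
river: ρ → (2,6,-3)
closes: descent 2, river 2
min |a| on river = 2

2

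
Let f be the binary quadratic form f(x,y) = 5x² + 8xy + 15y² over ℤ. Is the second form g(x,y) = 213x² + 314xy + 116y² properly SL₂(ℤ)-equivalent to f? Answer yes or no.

D₁ = -236, D₂ = -236
f: translate: b→-2 (≡8 mod 10), so (5,8,15)→(5,-2,12)
f: reduced (well bottom): (5,-2,12) with a≤c, −a<b≤a
g: translate: b→-112 (≡314 mod 426), so (213,314,116)→(213,-112,15)
g: flip: (213,-112,15)→(15,112,213)
g: translate: b→-8 (≡112 mod 30), so (15,112,213)→(15,-8,5)
g: flip: (15,-8,5)→(5,8,15)
g: translate: b→-2 (≡8 mod 10), so (5,8,15)→(5,-2,12)
g: reduced (well bottom): (5,-2,12) with a≤c, −a<b≤a
reduced forms (5, -2, 12) vs (5, -2, 12) ⇒ equivalent

yes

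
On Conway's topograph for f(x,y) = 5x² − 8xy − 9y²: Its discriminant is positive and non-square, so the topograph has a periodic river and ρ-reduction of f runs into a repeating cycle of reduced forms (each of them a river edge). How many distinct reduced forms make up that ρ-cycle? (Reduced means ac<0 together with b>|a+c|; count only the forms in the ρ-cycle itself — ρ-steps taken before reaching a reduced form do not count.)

D = 244, ⌊√D⌋ = 15
descent: ρ → (-9,8,5)  [lands on river]
river: ρ → (5,12,-5)
river: ρ → (-5,8,9)
river: ρ → (9,10,-4)
river: ρ → (-4,14,3)
river: ρ → (3,10,-12)
river: ρ → (-12,14,1)
river: ρ → (1,14,-12)
river: ρ → (-12,10,3)
river: ρ → (3,14,-4)
river: ρ → (-4,10,9)
river: ρ → (9,8,-5)
river: ρ → (-5,12,5)
river: ρ → (5,8,-9)
river: ρ → (-9,10,4)
river: ρ → (4,14,-3)
river: ρ → (-3,10,12)
river: ρ → (12,14,-1)
river: ρ → (-1,14,12)
river: ρ → (12,10,-3)
river: ρ → (-3,14,4)
river: ρ → (4,10,-9)
ρ-cycle length = 22 (tail of 1 descent step not counted)

22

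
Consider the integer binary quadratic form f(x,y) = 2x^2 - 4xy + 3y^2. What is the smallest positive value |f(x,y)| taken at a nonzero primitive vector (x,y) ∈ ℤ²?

translate: b→0 (≡-4 mod 4), so (2,-4,3)→(2,0,1)
flip: (2,0,1)→(1,0,2)
reduced (well bottom): (1,0,2) with a≤c, −a<b≤a
well minimum = a = 1

1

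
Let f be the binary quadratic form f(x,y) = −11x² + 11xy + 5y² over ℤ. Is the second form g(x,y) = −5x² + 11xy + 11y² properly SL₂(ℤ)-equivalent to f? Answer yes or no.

D₁ = 341, D₂ = 341
river cycle of f (length 6): (5, 9, -13), (-13, 17, 1), (1, 17, -13), (-13, 9, 5), (5, 11, -11), (-11, 11, 5)
river cycle of g (length 6): (11, 11, -5), (-5, 9, 13), (13, 17, -1), (-1, 17, 13), (13, 9, -5), (-5, 11, 11)
cycles differ ⇒ inequivalent

no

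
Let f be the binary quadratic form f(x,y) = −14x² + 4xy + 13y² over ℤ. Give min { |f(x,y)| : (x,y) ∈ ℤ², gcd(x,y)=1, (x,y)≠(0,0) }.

river: ρ → (13,22,-5)
river: ρ → (-5,18,21)
river: ρ → (21,24,-2)
river: ρ → (-2,24,21)
river: ρ → (21,18,-5)
river: ρ → (-5,22,13)
river: ρ → (13,4,-14)
river: ρ → (-14,24,3)
river: ρ → (3,24,-14)
river: ρ → (-14,4,13)
closes: descent 0, river 10
min |a| on river = 2

2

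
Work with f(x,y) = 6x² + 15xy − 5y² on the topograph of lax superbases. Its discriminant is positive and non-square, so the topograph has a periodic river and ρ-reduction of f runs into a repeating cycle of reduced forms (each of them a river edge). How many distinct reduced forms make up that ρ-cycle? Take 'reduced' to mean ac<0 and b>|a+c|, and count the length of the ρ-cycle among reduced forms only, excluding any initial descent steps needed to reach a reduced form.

D = 345, ⌊√D⌋ = 18
river: ρ → (-5,15,6)
river: ρ → (6,9,-11)
river: ρ → (-11,13,4)
river: ρ → (4,11,-14)
river: ρ → (-14,17,1)
river: ρ → (1,17,-14)
river: ρ → (-14,11,4)
river: ρ → (4,13,-11)
river: ρ → (-11,9,6)
river: ρ → (6,15,-5)
ρ-cycle length = 10 (tail of 0 descent steps not counted)

10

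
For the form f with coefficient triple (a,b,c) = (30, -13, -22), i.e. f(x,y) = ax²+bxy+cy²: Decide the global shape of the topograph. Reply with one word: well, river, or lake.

D = b²−4ac = (-13)² − 4·30·(-22) = 2809
D = 53² is a perfect square ⇒ form factors over ℤ ⇒ lakes

lake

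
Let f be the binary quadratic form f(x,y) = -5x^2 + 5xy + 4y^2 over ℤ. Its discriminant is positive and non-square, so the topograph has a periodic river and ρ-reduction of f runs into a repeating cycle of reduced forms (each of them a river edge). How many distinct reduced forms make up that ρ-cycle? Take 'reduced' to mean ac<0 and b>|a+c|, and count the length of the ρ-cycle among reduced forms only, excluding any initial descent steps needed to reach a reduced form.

D = 105, ⌊√D⌋ = 10
river: ρ → (4,3,-6)
river: ρ → (-6,9,1)
river: ρ → (1,9,-6)
river: ρ → (-6,3,4)
river: ρ → (4,5,-5)
river: ρ → (-5,5,4)
ρ-cycle length = 6 (tail of 0 descent steps not counted)

6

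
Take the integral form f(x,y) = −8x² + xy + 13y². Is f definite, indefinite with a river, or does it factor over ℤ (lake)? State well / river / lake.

D = b²−4ac = 1² − 4·(-8)·13 = 417
D > 0 non-square ⇒ indefinite ⇒ periodic river

river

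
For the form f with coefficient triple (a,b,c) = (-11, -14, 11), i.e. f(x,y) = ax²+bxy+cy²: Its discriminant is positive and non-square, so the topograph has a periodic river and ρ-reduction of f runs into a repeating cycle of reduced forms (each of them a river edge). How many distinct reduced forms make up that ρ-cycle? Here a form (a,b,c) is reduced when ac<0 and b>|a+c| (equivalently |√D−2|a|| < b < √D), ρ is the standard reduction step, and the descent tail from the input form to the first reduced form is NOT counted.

D = 680, ⌊√D⌋ = 26
descent: ρ → (11,14,-11)  [lands on river]
river: ρ → (-11,8,14)
river: ρ → (14,20,-5)
river: ρ → (-5,20,14)
river: ρ → (14,8,-11)
river: ρ → (-11,14,11)
river: ρ → (11,8,-14)
river: ρ → (-14,20,5)
river: ρ → (5,20,-14)
river: ρ → (-14,8,11)
ρ-cycle length = 10 (tail of 1 descent step not counted)

10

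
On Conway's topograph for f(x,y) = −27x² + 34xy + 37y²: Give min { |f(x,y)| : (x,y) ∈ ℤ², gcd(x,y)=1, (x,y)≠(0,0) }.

river: ρ → (37,40,-24)
river: ρ → (-24,56,21)
river: ρ → (21,70,-3)
river: ρ → (-3,68,44)
river: ρ → (44,20,-27)
river: ρ → (-27,34,37)
closes: descent 0, river 6
min |a| on river = 3

3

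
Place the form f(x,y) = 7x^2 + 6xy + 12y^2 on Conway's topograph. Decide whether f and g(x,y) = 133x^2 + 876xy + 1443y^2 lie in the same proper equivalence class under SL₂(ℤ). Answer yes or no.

D₁ = -300, D₂ = -300
f: reduced (well bottom): (7,6,12) with a≤c, −a<b≤a
g: translate: b→78 (≡876 mod 266), so (133,876,1443)→(133,78,12)
g: flip: (133,78,12)→(12,-78,133)
g: translate: b→-6 (≡-78 mod 24), so (12,-78,133)→(12,-6,7)
g: flip: (12,-6,7)→(7,6,12)
g: reduced (well bottom): (7,6,12) with a≤c, −a<b≤a
reduced forms (7, 6, 12) vs (7, 6, 12) ⇒ equivalent

yes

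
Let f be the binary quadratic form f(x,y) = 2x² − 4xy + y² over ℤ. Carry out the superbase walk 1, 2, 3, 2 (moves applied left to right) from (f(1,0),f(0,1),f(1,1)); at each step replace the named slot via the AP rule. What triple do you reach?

start (2,1,-1) = (f(1,0),f(0,1),f(1,1))
replace slot 1: 2·(1+(-1)) − 2 = -2 → (-2,1,-1)
replace slot 2: 2·((-2)+(-1)) − 1 = -7 → (-2,-7,-1)
replace slot 3: 2·((-2)+(-7)) − (-1) = -17 → (-2,-7,-17)
replace slot 2: 2·((-2)+(-17)) − (-7) = -31 → (-2,-31,-17)

-2,-31,-17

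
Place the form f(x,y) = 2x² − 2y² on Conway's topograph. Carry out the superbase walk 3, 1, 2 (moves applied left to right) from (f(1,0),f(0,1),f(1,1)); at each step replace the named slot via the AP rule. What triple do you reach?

start (2,-2,0) = (f(1,0),f(0,1),f(1,1))
replace slot 3: 2·(2+(-2)) − 0 = 0 → (2,-2,0)
replace slot 1: 2·((-2)+0) − 2 = -6 → (-6,-2,0)
replace slot 2: 2·((-6)+0) − (-2) = -10 → (-6,-10,0)

-6,-10,0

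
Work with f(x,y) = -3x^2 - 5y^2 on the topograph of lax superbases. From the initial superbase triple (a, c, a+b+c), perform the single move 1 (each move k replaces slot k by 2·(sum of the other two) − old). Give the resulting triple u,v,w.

start (-3,-5,-8) = (f(1,0),f(0,1),f(1,1))
replace slot 1: 2·((-5)+(-8)) − (-3) = -23 → (-23,-5,-8)

-23,-5,-8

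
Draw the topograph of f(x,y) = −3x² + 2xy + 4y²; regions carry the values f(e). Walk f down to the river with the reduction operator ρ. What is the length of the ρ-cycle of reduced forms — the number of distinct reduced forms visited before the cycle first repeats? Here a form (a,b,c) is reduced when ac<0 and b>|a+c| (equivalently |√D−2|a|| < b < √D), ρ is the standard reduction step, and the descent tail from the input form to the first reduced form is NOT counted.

D = 52, ⌊√D⌋ = 7
river: ρ → (4,6,-1)
river: ρ → (-1,6,4)
river: ρ → (4,2,-3)
river: ρ → (-3,4,3)
river: ρ → (3,2,-4)
river: ρ → (-4,6,1)
river: ρ → (1,6,-4)
river: ρ → (-4,2,3)
river: ρ → (3,4,-3)
river: ρ → (-3,2,4)
ρ-cycle length = 10 (tail of 0 descent steps not counted)

10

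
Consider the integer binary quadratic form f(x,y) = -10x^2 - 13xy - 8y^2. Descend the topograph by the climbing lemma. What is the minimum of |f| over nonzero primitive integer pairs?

translate: b→-7 (≡13 mod 20), so (10,13,8)→(10,-7,5)
flip: (10,-7,5)→(5,7,10)
translate: b→-3 (≡7 mod 10), so (5,7,10)→(5,-3,8)
reduced (well bottom): (5,-3,8) with a≤c, −a<b≤a
well minimum |f| = |-5| = 5 (negative-definite)

5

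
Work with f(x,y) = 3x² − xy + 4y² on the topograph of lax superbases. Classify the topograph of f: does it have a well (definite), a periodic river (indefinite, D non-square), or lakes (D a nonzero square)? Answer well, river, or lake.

D = b²−4ac = (-1)² − 4·3·4 = -47
D < 0 ⇒ definite ⇒ every region one sign ⇒ single well

well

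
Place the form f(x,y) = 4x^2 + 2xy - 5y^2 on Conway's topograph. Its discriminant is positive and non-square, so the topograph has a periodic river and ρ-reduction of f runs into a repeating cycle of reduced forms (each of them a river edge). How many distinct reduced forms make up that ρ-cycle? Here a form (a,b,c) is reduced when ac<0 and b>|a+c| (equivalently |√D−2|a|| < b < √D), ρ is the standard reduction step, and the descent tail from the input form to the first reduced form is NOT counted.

D = 84, ⌊√D⌋ = 9
river: ρ → (-5,8,1)
river: ρ → (1,8,-5)
river: ρ → (-5,2,4)
river: ρ → (4,6,-3)
river: ρ → (-3,6,4)
river: ρ → (4,2,-5)
ρ-cycle length = 6 (tail of 0 descent steps not counted)

6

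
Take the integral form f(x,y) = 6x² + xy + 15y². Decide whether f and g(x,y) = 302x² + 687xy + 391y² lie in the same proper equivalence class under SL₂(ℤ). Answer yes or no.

D₁ = -359, D₂ = -359
f: reduced (well bottom): (6,1,15) with a≤c, −a<b≤a
g: translate: b→83 (≡687 mod 604), so (302,687,391)→(302,83,6)
g: flip: (302,83,6)→(6,-83,302)
g: translate: b→1 (≡-83 mod 12), so (6,-83,302)→(6,1,15)
g: reduced (well bottom): (6,1,15) with a≤c, −a<b≤a
reduced forms (6, 1, 15) vs (6, 1, 15) ⇒ equivalent

yes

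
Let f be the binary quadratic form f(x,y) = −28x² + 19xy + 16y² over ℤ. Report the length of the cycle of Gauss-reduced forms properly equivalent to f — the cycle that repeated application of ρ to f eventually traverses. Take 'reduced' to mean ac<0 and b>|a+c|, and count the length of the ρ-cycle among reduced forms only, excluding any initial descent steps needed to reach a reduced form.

D = 2153, ⌊√D⌋ = 46
river: ρ → (16,45,-2)
river: ρ → (-2,43,38)
river: ρ → (38,33,-7)
river: ρ → (-7,37,28)
river: ρ → (28,19,-16)
river: ρ → (-16,45,2)
river: ρ → (2,43,-38)
river: ρ → (-38,33,7)
river: ρ → (7,37,-28)
river: ρ → (-28,19,16)
ρ-cycle length = 10 (tail of 0 descent steps not counted)

10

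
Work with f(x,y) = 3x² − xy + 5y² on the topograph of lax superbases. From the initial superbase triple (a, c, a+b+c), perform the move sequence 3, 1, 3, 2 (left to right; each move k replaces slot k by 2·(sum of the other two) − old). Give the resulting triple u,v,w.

start (3,5,7) = (f(1,0),f(0,1),f(1,1))
replace slot 3: 2·(3+5) − 7 = 9 → (3,5,9)
replace slot 1: 2·(5+9) − 3 = 25 → (25,5,9)
replace slot 3: 2·(25+5) − 9 = 51 → (25,5,51)
replace slot 2: 2·(25+51) − 5 = 147 → (25,147,51)

25,147,51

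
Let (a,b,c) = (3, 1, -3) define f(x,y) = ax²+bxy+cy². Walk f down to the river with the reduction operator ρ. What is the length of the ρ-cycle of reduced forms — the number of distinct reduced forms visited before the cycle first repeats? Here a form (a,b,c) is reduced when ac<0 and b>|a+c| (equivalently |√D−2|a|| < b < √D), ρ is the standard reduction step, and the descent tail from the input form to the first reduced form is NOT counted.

D = 37, ⌊√D⌋ = 6
river: ρ → (-3,5,1)
river: ρ → (1,5,-3)
river: ρ → (-3,1,3)
river: ρ → (3,5,-1)
river: ρ → (-1,5,3)
river: ρ → (3,1,-3)
ρ-cycle length = 6 (tail of 0 descent steps not counted)

6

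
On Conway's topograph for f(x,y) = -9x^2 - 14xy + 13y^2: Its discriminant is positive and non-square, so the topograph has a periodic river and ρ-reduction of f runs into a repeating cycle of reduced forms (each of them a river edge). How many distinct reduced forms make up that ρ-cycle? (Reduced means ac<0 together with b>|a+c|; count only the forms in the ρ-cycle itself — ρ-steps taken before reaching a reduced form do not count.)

D = 664, ⌊√D⌋ = 25
descent: ρ → (13,14,-9)  [lands on river]
river: ρ → (-9,22,5)
river: ρ → (5,18,-17)
river: ρ → (-17,16,6)
river: ρ → (6,20,-11)
river: ρ → (-11,24,2)
river: ρ → (2,24,-11)
river: ρ → (-11,20,6)
river: ρ → (6,16,-17)
river: ρ → (-17,18,5)
river: ρ → (5,22,-9)
river: ρ → (-9,14,13)
river: ρ → (13,12,-10)
river: ρ → (-10,8,15)
river: ρ → (15,22,-3)
river: ρ → (-3,20,22)
river: ρ → (22,24,-1)
river: ρ → (-1,24,22)
river: ρ → (22,20,-3)
river: ρ → (-3,22,15)
river: ρ → (15,8,-10)
river: ρ → (-10,12,13)
ρ-cycle length = 22 (tail of 1 descent step not counted)

22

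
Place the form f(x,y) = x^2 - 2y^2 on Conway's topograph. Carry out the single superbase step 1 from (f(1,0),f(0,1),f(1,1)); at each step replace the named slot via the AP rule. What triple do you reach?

start (1,-2,-1) = (f(1,0),f(0,1),f(1,1))
replace slot 1: 2·((-2)+(-1)) − 1 = -7 → (-7,-2,-1)

-7,-2,-1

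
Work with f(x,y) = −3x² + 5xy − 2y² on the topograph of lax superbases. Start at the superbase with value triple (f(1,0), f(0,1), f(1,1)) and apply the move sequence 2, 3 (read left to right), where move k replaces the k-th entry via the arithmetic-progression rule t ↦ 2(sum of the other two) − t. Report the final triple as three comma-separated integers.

start (-3,-2,0) = (f(1,0),f(0,1),f(1,1))
replace slot 2: 2·((-3)+0) − (-2) = -4 → (-3,-4,0)
replace slot 3: 2·((-3)+(-4)) − 0 = -14 → (-3,-4,-14)

-3,-4,-14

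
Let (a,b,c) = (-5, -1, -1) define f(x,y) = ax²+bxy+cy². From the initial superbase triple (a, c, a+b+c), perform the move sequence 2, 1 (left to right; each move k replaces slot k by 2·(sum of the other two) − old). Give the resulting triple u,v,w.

start (-5,-1,-7) = (f(1,0),f(0,1),f(1,1))
replace slot 2: 2·((-5)+(-7)) − (-1) = -23 → (-5,-23,-7)
replace slot 1: 2·((-23)+(-7)) − (-5) = -55 → (-55,-23,-7)

-55,-23,-7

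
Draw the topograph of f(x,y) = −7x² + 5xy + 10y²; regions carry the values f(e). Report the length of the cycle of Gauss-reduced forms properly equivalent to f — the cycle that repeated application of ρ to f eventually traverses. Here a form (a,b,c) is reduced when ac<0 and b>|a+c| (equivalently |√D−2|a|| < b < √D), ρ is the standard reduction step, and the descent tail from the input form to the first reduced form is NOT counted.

D = 305, ⌊√D⌋ = 17
river: ρ → (10,15,-2)
river: ρ → (-2,17,2)
river: ρ → (2,15,-10)
river: ρ → (-10,5,7)
river: ρ → (7,9,-8)
river: ρ → (-8,7,8)
river: ρ → (8,9,-7)
river: ρ → (-7,5,10)
ρ-cycle length = 8 (tail of 0 descent steps not counted)

8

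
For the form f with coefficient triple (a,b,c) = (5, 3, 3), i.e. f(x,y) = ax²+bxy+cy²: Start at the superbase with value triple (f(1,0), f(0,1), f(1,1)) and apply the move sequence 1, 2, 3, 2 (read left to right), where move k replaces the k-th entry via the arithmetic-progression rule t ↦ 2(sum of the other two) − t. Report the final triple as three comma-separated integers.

start (5,3,11) = (f(1,0),f(0,1),f(1,1))
replace slot 1: 2·(3+11) − 5 = 23 → (23,3,11)
replace slot 2: 2·(23+11) − 3 = 65 → (23,65,11)
replace slot 3: 2·(23+65) − 11 = 165 → (23,65,165)
replace slot 2: 2·(23+165) − 65 = 311 → (23,311,165)

23,311,165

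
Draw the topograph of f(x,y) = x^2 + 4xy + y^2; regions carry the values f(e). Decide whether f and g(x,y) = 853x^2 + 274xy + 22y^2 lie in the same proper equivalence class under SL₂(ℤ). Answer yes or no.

D₁ = 12, D₂ = 12
river cycle of f (length 2): (1, 2, -2), (-2, 2, 1)
river cycle of g (length 2): (1, 2, -2), (-2, 2, 1)
cycles coincide ⇒ equivalent

yes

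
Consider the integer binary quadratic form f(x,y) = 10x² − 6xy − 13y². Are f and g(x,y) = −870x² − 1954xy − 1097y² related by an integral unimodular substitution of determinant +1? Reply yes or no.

D₁ = 556, D₂ = 556
river cycle of f (length 18): (-13, 6, 10), (10, 14, -9), (-9, 22, 2), (2, 22, -9), (-9, 14, 10), (10, 6, -13), (-13, 20, 3), (3, 22, -6), (-6, 14, 15), (15, 16, -5), … (8 more)
river cycle of g (length 18): (-13, 6, 10), (10, 14, -9), (-9, 22, 2), (2, 22, -9), (-9, 14, 10), (10, 6, -13), (-13, 20, 3), (3, 22, -6), (-6, 14, 15), (15, 16, -5), … (8 more)
cycles coincide ⇒ equivalent

yes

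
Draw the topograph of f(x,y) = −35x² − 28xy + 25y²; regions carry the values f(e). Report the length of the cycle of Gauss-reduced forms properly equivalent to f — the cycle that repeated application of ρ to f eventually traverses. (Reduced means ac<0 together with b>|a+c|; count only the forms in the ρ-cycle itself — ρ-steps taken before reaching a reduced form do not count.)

D = 4284, ⌊√D⌋ = 65
descent: ρ → (25,28,-35)  [lands on river]
river: ρ → (-35,42,18)
river: ρ → (18,30,-47)
river: ρ → (-47,64,1)
river: ρ → (1,64,-47)
river: ρ → (-47,30,18)
river: ρ → (18,42,-35)
river: ρ → (-35,28,25)
river: ρ → (25,22,-38)
river: ρ → (-38,54,9)
river: ρ → (9,54,-38)
river: ρ → (-38,22,25)
ρ-cycle length = 12 (tail of 1 descent step not counted)

12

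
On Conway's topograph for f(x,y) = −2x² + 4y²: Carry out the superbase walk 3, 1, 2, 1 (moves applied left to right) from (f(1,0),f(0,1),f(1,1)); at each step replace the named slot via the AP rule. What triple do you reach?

start (-2,4,2) = (f(1,0),f(0,1),f(1,1))
replace slot 3: 2·((-2)+4) − 2 = 2 → (-2,4,2)
replace slot 1: 2·(4+2) − (-2) = 14 → (14,4,2)
replace slot 2: 2·(14+2) − 4 = 28 → (14,28,2)
replace slot 1: 2·(28+2) − 14 = 46 → (46,28,2)

46,28,2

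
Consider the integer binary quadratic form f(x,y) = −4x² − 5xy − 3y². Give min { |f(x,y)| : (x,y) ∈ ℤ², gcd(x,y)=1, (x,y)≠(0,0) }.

translate: b→-3 (≡5 mod 8), so (4,5,3)→(4,-3,2)
flip: (4,-3,2)→(2,3,4)
translate: b→-1 (≡3 mod 4), so (2,3,4)→(2,-1,3)
reduced (well bottom): (2,-1,3) with a≤c, −a<b≤a
well minimum |f| = |-2| = 2 (negative-definite)

2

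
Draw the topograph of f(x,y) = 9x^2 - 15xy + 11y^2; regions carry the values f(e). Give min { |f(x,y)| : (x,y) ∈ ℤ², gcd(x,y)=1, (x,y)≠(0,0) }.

translate: b→3 (≡-15 mod 18), so (9,-15,11)→(9,3,5)
flip: (9,3,5)→(5,-3,9)
reduced (well bottom): (5,-3,9) with a≤c, −a<b≤a
well minimum = a = 5

5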